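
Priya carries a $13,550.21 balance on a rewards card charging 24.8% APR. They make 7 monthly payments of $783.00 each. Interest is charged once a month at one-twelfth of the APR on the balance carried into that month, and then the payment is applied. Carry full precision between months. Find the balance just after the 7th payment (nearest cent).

$9,803.51

Monthly rate r = 24.8%/12 = 2.06667% = 0.0206667.
Each month: B ← B·(1+r) − $783.00.
Month 1: interest $280.04; balance after payment $13,047.25.
Month 2: interest $269.64; balance after payment $12,533.89.
Month 3: interest $259.03; balance after payment $12,009.92.
Month 4: interest $248.21; balance after payment $11,475.13.
Month 5: interest $237.15; balance after payment $10,929.28.
Month 6: interest $225.87; balance after payment $10,372.15.
Month 7: interest $214.36; balance after payment $9,803.51.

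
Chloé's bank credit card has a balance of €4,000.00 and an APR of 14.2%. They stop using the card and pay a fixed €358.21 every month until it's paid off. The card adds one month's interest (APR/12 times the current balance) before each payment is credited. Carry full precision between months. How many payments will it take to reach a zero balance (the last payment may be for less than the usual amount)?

Monthly rate r = 14.2%/12 = 1.18333% = 0.0118333.
Recurrence: B ← B·(1+r) − €358.21.
Month 1: interest €47.33; balance after payment €3,689.12.
Month 2: interest €43.65; balance after payment €3,374.57.
Closed form: n = −ln(1 − rB₀/P)/ln(1+r) = −ln(0.86786)/ln(1.01183) ≈ 12.047, so the balance reaches zero during payment 13.

13 payments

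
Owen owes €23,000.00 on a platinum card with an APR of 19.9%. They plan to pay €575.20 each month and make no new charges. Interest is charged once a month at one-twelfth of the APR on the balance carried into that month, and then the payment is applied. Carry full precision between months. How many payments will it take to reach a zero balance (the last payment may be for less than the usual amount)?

67 payments

Monthly rate r = 19.9%/12 = 1.65833% = 0.0165833.
Recurrence: B ← B·(1+r) − €575.20.
Month 1: interest €381.42; balance after payment €22,806.22.
Month 2: interest €378.20; balance after payment €22,609.22.
Closed form: n = −ln(1 − rB₀/P)/ln(1+r) = −ln(0.3369)/ln(1.01658) ≈ 66.149, so the balance reaches zero during payment 67.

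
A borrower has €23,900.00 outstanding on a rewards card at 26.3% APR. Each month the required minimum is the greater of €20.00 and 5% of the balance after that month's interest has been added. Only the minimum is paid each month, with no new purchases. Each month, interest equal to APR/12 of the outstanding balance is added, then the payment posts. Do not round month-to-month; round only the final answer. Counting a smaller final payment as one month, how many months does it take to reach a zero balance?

165 months

Monthly rate r = 26.3%/12 = 2.19167% = 0.0219167.
While 5% of the post-interest balance exceeds €20.00, each month B ← (B·(1+r))·(1 − 0.05), i.e. B shrinks by the factor (1+r)·0.95 = 0.97082.
This holds for months 1–139. Entering month 140 the balance is €389.70; 5% of the post-interest balance is now below €20.00, so the flat €20.00 minimum applies from here.
From month 140 a fixed €20.00 at rate r clears €389.70 in 26 more payments. Total: 139 + 26 = 165 months.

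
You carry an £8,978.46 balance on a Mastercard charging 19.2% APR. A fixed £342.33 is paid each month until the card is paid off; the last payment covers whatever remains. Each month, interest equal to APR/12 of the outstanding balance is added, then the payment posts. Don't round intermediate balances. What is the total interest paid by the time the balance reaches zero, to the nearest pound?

£2,756

Monthly rate r = 19.2%/12 = 1.6% = 0.016.
Payoff takes n = ⌈−ln(1 − rB₀/P)/ln(1+r)⌉ = ⌈34.278⌉ = 35 payments; the last is £95.71.
Total paid = 34·£342.33 + £95.71 = £11,734.93.
Total interest = total paid − principal = £11,734.93 − £8,978.46 = £2,756.47.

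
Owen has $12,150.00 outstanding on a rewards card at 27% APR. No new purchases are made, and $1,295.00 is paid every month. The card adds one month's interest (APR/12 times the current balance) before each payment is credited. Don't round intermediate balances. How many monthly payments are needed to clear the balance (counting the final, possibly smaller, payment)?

Monthly rate r = 27%/12 = 2.25% = 0.0225.
Recurrence: B ← B·(1+r) − $1,295.00.
Month 1: interest $273.38; balance after payment $11,128.38.
Month 2: interest $250.39; balance after payment $10,083.76.
Closed form: n = −ln(1 − rB₀/P)/ln(1+r) = −ln(0.7889)/ln(1.0225) ≈ 10.657, so the balance reaches zero during payment 11.

11 months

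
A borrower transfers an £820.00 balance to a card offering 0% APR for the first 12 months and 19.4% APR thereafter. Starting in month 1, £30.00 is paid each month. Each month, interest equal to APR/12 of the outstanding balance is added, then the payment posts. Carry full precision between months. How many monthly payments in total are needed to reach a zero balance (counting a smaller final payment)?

Promo months 1–12 at r₀ = 0%/12 = 0; months 13+ at r₁ = 19.4%/12 = 0.0161667.
After month 12 (no interest yet): B = £820.00 − 12·£30.00 = £460.00.
Then at r₁ with £30.00/mo: n₂ = −ln(1 − r₁·B/P)/ln(1+r₁) ≈ 17.76 → 18 more payments.

30 payments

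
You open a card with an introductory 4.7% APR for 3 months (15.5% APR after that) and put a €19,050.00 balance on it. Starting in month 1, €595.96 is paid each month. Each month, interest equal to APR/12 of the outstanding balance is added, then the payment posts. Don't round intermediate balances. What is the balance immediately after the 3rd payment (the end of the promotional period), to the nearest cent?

€17,479.82

Promo months 1–3 at r₀ = 4.7%/12 = 0.00391667; months 4+ at r₁ = 15.5%/12 = 0.0129167.
After month 3: iterate B ← B·(1+r₀) − €595.96 for 3 months → €17,479.82.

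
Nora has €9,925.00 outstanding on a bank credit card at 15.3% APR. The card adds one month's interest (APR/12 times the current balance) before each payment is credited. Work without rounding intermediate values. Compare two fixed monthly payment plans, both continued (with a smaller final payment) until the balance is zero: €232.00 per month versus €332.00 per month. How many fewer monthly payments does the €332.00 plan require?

25 fewer payments

Monthly rate r = 15.3%/12 = 1.275% = 0.01275.
At €232.00/mo: n = ⌈−ln(1 − rB₀/P)/ln(1+r)⌉ = 63 payments (last €54.07); total interest = total paid − €9,925.00 = €4,513.07.
At €332.00/mo: 38 payments (last €291.99); total interest €2,650.99.
Payments saved = 63 − 38 = 25.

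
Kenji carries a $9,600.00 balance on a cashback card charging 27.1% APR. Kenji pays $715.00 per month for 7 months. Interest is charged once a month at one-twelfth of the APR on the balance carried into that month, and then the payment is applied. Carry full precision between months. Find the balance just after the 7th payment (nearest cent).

$5,867.23

Monthly rate r = 27.1%/12 = 2.25833% = 0.0225833.
Each month: B ← B·(1+r) − $715.00.
Month 1: interest $216.80; balance after payment $9,101.80.
Month 2: interest $205.55; balance after payment $8,592.35.
Month 3: interest $194.04; balance after payment $8,071.39.
Month 4: interest $182.28; balance after payment $7,538.67.
Month 5: interest $170.25; balance after payment $6,993.92.
Month 6: interest $157.95; balance after payment $6,436.87.
Month 7: interest $145.37; balance after payment $5,867.23.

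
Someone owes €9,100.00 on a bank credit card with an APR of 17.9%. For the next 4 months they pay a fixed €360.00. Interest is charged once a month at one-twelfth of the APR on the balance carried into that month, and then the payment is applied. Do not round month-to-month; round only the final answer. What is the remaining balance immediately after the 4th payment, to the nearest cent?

Monthly rate r = 17.9%/12 = 1.49167% = 0.0149167.
Each month: B ← B·(1+r) − €360.00.
Month 1: interest €135.74; balance after payment €8,875.74.
Month 2: interest €132.40; balance after payment €8,648.14.
Month 3: interest €129.00; balance after payment €8,417.14.
Month 4: interest €125.56; balance after payment €8,182.70.

€8,182.70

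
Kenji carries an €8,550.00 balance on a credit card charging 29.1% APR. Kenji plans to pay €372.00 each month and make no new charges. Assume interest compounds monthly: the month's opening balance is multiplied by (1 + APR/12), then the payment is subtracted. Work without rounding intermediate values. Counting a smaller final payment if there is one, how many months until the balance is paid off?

Monthly rate r = 29.1%/12 = 2.425% = 0.02425.
Recurrence: B ← B·(1+r) − €372.00.
Month 1: interest €207.34; balance after payment €8,385.34.
Month 2: interest €203.34; balance after payment €8,216.68.
Closed form: n = −ln(1 − rB₀/P)/ln(1+r) = −ln(0.44264)/ln(1.02425) ≈ 34.014, so the balance reaches zero during payment 35.

35 months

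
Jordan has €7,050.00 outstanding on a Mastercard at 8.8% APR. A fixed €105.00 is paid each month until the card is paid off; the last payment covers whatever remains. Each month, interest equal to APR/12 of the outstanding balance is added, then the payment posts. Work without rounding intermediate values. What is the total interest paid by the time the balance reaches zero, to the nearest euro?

Monthly rate r = 8.8%/12 = 0.733333% = 0.00733333.
Payoff takes n = ⌈−ln(1 − rB₀/P)/ln(1+r)⌉ = ⌈92.796⌉ = 93 payments; the last is €83.69.
Total paid = 92·€105.00 + €83.69 = €9,743.69.
Total interest = total paid − principal = €9,743.69 − €7,050.00 = €2,693.69.

€2,694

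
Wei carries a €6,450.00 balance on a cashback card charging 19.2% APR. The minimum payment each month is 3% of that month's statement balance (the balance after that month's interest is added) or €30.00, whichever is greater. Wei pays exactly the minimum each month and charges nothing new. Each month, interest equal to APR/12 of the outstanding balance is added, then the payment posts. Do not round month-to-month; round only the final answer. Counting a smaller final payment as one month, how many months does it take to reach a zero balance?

Monthly rate r = 19.2%/12 = 1.6% = 0.016.
While 3% of the post-interest balance exceeds €30.00, each month B ← (B·(1+r))·(1 − 0.03), i.e. B shrinks by the factor (1+r)·0.97 = 0.98552.
This holds for months 1–129. Entering month 130 the balance is €982.66; 3% of the post-interest balance is now below €30.00, so the flat €30.00 minimum applies from here.
From month 130 a fixed €30.00 at rate r clears €982.66 in 47 more payments. Total: 129 + 47 = 176 months.

176 months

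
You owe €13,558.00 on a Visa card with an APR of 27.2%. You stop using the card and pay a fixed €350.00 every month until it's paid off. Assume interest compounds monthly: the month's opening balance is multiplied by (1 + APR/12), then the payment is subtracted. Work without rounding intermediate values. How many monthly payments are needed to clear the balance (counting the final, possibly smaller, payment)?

Monthly rate r = 27.2%/12 = 2.26667% = 0.0226667.
Recurrence: B ← B·(1+r) − €350.00.
Month 1: interest €307.31; balance after payment €13,515.31.
Month 2: interest €306.35; balance after payment €13,471.66.
Closed form: n = −ln(1 − rB₀/P)/ln(1+r) = −ln(0.12196)/ln(1.02267) ≈ 93.875, so the balance reaches zero during payment 94.

94 payments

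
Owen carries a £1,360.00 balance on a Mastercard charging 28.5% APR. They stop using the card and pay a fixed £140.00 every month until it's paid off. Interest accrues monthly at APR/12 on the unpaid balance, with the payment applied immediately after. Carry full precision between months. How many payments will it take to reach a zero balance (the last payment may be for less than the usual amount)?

Monthly rate r = 28.5%/12 = 2.375% = 0.02375.
Recurrence: B ← B·(1+r) − £140.00.
Month 1: interest £32.30; balance after payment £1,252.30.
Month 2: interest £29.74; balance after payment £1,142.04.
Closed form: n = −ln(1 − rB₀/P)/ln(1+r) = −ln(0.76929)/ln(1.02375) ≈ 11.175, so the balance reaches zero during payment 12.

12 payments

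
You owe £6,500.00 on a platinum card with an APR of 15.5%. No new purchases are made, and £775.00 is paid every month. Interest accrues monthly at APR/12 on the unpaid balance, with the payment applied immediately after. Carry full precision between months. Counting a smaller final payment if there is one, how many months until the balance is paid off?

Monthly rate r = 15.5%/12 = 1.29167% = 0.0129167.
Recurrence: B ← B·(1+r) − £775.00.
Month 1: interest £83.96; balance after payment £5,808.96.
Month 2: interest £75.03; balance after payment £5,108.99.
Closed form: n = −ln(1 − rB₀/P)/ln(1+r) = −ln(0.89167)/ln(1.01292) ≈ 8.934, so the balance reaches zero during payment 9.

9 months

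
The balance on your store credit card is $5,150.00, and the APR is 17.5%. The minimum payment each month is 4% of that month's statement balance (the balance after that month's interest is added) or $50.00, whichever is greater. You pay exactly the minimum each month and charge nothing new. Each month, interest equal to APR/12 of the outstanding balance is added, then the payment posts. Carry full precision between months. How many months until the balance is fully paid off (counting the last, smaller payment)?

86 months

Monthly rate r = 17.5%/12 = 1.45833% = 0.0145833.
While 4% of the post-interest balance exceeds $50.00, each month B ← (B·(1+r))·(1 − 0.04), i.e. B shrinks by the factor (1+r)·0.96 = 0.974.
This holds for months 1–55. Entering month 56 the balance is $1,209.34; 4% of the post-interest balance is now below $50.00, so the flat $50.00 minimum applies from here.
From month 56 a fixed $50.00 at rate r clears $1,209.34 in 31 more payments. Total: 55 + 31 = 86 months.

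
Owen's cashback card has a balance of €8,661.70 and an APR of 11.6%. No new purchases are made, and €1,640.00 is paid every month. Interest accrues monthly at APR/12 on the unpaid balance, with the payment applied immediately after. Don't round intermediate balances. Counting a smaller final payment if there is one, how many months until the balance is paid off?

Monthly rate r = 11.6%/12 = 0.966667% = 0.00966667.
Recurrence: B ← B·(1+r) − €1,640.00.
Month 1: interest €83.73; balance after payment €7,105.43.
Month 2: interest €68.69; balance after payment €5,534.12.
Month 3: interest €53.50; balance after payment €3,947.61.
Month 4: interest €38.16; balance after payment €2,345.77.
Month 5: interest €22.68; balance after payment €728.45.
Month 6: interest €7.04; balance after payment €0.00.

6 months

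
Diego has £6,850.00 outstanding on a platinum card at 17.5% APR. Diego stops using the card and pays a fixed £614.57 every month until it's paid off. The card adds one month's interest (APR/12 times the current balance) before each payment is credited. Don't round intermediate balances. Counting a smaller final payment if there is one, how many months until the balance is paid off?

13 months

Monthly rate r = 17.5%/12 = 1.45833% = 0.0145833.
Recurrence: B ← B·(1+r) − £614.57.
Month 1: interest £99.90; balance after payment £6,335.33.
Month 2: interest £92.39; balance after payment £5,813.15.
Closed form: n = −ln(1 − rB₀/P)/ln(1+r) = −ln(0.83745)/ln(1.01458) ≈ 12.252, so the balance reaches zero during payment 13.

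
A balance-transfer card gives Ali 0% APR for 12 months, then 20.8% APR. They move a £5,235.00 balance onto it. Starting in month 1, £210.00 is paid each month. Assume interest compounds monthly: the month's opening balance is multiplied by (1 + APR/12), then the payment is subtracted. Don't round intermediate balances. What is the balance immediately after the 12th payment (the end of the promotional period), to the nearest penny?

£2,715.00

Promo months 1–12 at r₀ = 0%/12 = 0; months 13+ at r₁ = 20.8%/12 = 0.0173333.
After month 12 (no interest yet): B = £5,235.00 − 12·£210.00 = £2,715.00.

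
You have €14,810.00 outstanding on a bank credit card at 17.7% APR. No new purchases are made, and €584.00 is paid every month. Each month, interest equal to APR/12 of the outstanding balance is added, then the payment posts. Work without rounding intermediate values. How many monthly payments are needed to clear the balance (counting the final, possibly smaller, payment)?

32 months

Monthly rate r = 17.7%/12 = 1.475% = 0.01475.
Recurrence: B ← B·(1+r) − €584.00.
Month 1: interest €218.45; balance after payment €14,444.45.
Month 2: interest €213.06; balance after payment €14,073.50.
Closed form: n = −ln(1 − rB₀/P)/ln(1+r) = −ln(0.62595)/ln(1.01475) ≈ 31.996, so the balance reaches zero during payment 32.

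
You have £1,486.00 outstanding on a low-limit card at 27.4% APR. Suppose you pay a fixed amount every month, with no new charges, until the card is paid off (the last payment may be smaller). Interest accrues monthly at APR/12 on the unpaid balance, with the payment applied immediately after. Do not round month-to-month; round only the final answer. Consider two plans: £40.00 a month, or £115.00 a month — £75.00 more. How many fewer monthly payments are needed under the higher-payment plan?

68 fewer payments

Monthly rate r = 27.4%/12 = 2.28333% = 0.0228333.
At £40.00/mo: n = ⌈−ln(1 − rB₀/P)/ln(1+r)⌉ = 84 payments (last £20.88); total interest = total paid − £1,486.00 = £1,854.88.
At £115.00/mo: 16 payments (last £56.23); total interest £295.23.
Payments saved = 84 − 16 = 68.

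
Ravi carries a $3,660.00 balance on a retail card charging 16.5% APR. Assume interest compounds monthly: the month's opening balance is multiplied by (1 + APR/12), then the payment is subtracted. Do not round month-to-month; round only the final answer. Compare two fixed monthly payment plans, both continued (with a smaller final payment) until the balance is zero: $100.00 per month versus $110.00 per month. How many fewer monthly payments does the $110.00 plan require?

7 fewer payments

Monthly rate r = 16.5%/12 = 1.375% = 0.01375.
At $100.00/mo: n = ⌈−ln(1 − rB₀/P)/ln(1+r)⌉ = 52 payments (last $23.52); total interest = total paid − $3,660.00 = $1,463.52.
At $110.00/mo: 45 payments (last $86.22); total interest $1,266.22.
Payments saved = 52 − 45 = 7.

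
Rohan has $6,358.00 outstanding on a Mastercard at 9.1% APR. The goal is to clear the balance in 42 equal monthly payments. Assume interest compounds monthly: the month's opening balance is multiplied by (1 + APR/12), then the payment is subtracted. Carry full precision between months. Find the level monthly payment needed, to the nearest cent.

Monthly rate r = 9.1%/12 = 0.758333% = 0.00758333.
Level-payment amortization: P = B₀·r / (1 − (1+r)^(−n)) = 6358.00·0.00758333 / (1 − 1.00758^(−42)).
Denominator 1 − (1+r)^(−42) = 0.271886565.
P = 48.2148 / 0.271886565 ≈ 177.33.

$177.33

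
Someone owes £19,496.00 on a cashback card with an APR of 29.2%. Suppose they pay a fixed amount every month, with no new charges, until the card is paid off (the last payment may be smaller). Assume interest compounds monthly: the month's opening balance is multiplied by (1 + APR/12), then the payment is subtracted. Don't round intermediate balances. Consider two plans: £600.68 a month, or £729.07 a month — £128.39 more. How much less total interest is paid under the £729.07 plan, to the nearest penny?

Monthly rate r = 29.2%/12 = 2.43333% = 0.0243333.
At £600.68/mo: n = ⌈−ln(1 − rB₀/P)/ln(1+r)⌉ = 65 payments (last £522.85); total interest = total paid − £19,496.00 = £19,470.37.
At £729.07/mo: 44 payments (last £547.67); total interest £12,401.68.
Interest saved = £19,470.37 − £12,401.68 = £7,068.69.

£7,068.69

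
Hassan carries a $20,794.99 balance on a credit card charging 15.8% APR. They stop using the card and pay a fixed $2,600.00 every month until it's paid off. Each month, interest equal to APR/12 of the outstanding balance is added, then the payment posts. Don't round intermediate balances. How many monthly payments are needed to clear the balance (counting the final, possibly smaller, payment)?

Monthly rate r = 15.8%/12 = 1.31667% = 0.0131667.
Recurrence: B ← B·(1+r) − $2,600.00.
Month 1: interest $273.80; balance after payment $18,468.79.
Month 2: interest $243.17; balance after payment $16,111.96.
Closed form: n = −ln(1 − rB₀/P)/ln(1+r) = −ln(0.89469)/ln(1.01317) ≈ 8.507, so the balance reaches zero during payment 9.

9 payments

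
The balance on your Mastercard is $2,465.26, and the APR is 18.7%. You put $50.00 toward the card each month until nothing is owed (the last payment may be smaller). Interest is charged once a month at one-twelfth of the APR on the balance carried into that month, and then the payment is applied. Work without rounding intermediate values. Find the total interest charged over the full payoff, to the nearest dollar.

Monthly rate r = 18.7%/12 = 1.55833% = 0.0155833.
Payoff takes n = ⌈−ln(1 − rB₀/P)/ln(1+r)⌉ = ⌈94.578⌉ = 95 payments; the last is $29.02.
Total paid = 94·$50.00 + $29.02 = $4,729.02.
Total interest = total paid − principal = $4,729.02 − $2,465.26 = $2,263.76.

$2,264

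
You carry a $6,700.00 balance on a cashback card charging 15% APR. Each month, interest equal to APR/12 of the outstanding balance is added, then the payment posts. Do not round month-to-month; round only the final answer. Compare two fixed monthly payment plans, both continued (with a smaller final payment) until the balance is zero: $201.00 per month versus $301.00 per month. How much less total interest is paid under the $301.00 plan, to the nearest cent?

Monthly rate r = 15%/12 = 1.25% = 0.0125.
At $201.00/mo: n = ⌈−ln(1 − rB₀/P)/ln(1+r)⌉ = 44 payments (last $78.42); total interest = total paid − $6,700.00 = $2,021.42.
At $301.00/mo: 27 payments (last $74.88); total interest $1,200.88.
Interest saved = $2,021.42 − $1,200.88 = $820.54.

$820.54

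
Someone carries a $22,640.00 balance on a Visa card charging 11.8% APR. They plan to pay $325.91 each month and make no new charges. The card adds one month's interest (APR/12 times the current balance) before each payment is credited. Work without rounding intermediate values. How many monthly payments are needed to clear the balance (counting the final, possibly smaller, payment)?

118 months

Monthly rate r = 11.8%/12 = 0.983333% = 0.00983333.
Recurrence: B ← B·(1+r) − $325.91.
Month 1: interest $222.63; balance after payment $22,536.72.
Month 2: interest $221.61; balance after payment $22,432.42.
Closed form: n = −ln(1 − rB₀/P)/ln(1+r) = −ln(0.31691)/ln(1.00983) ≈ 117.436, so the balance reaches zero during payment 118.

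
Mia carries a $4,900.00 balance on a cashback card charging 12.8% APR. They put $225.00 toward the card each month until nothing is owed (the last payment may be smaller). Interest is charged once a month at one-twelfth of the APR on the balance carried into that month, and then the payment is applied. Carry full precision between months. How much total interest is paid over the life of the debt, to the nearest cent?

$705.94

Monthly rate r = 12.8%/12 = 1.06667% = 0.0106667.
Payoff takes n = ⌈−ln(1 − rB₀/P)/ln(1+r)⌉ = ⌈24.915⌉ = 25 payments; the last is $205.94.
Total paid = 24·$225.00 + $205.94 = $5,605.94.
Total interest = total paid − principal = $5,605.94 − $4,900.00 = $705.94.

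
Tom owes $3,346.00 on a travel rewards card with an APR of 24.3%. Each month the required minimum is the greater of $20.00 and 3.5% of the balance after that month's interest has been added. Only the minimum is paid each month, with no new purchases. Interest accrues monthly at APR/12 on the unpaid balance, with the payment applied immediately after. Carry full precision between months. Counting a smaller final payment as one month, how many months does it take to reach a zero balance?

Monthly rate r = 24.3%/12 = 2.025% = 0.02025.
While 3.5% of the post-interest balance exceeds $20.00, each month B ← (B·(1+r))·(1 − 0.035), i.e. B shrinks by the factor (1+r)·0.965 = 0.98454.
This holds for months 1–115. Entering month 116 the balance is $557.73; 3.5% of the post-interest balance is now below $20.00, so the flat $20.00 minimum applies from here.
From month 116 a fixed $20.00 at rate r clears $557.73 in 42 more payments. Total: 115 + 42 = 157 months.

157 months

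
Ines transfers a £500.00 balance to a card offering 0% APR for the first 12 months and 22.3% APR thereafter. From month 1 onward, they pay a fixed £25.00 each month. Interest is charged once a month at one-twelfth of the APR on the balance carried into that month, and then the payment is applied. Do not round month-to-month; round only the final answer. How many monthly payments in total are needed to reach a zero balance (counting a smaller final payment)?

Promo months 1–12 at r₀ = 0%/12 = 0; months 13+ at r₁ = 22.3%/12 = 0.0185833.
After month 12 (no interest yet): B = £500.00 − 12·£25.00 = £200.00.
Then at r₁ with £25.00/mo: n₂ = −ln(1 − r₁·B/P)/ln(1+r₁) ≈ 8.74 → 9 more payments.

21 payments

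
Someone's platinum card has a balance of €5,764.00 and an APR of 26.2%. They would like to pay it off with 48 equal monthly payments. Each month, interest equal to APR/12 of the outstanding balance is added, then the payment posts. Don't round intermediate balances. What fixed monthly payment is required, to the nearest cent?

€195.00

Monthly rate r = 26.2%/12 = 2.18333% = 0.0218333.
Level-payment amortization: P = B₀·r / (1 − (1+r)^(−n)) = 5764.00·0.0218333 / (1 − 1.02183^(−48)).
Denominator 1 − (1+r)^(−48) = 0.64538521.
P = 125.847 / 0.64538521 ≈ 195.00.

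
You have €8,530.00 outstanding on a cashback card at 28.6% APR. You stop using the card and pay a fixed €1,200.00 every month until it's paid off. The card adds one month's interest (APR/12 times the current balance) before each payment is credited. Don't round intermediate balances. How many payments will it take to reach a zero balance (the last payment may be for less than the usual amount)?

Monthly rate r = 28.6%/12 = 2.38333% = 0.0238333.
Recurrence: B ← B·(1+r) − €1,200.00.
Month 1: interest €203.30; balance after payment €7,533.30.
Month 2: interest €179.54; balance after payment €6,512.84.
Closed form: n = −ln(1 − rB₀/P)/ln(1+r) = −ln(0.83058)/ln(1.02383) ≈ 7.881, so the balance reaches zero during payment 8.

8 payments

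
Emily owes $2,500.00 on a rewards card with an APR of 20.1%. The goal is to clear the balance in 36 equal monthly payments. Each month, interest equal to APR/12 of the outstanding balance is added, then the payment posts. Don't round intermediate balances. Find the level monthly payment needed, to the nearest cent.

$93.04

Monthly rate r = 20.1%/12 = 1.675% = 0.01675.
Level-payment amortization: P = B₀·r / (1 − (1+r)^(−n)) = 2500.00·0.01675 / (1 − 1.01675^(−36)).
Denominator 1 − (1+r)^(−36) = 0.450092705.
P = 41.875 / 0.450092705 ≈ 93.04.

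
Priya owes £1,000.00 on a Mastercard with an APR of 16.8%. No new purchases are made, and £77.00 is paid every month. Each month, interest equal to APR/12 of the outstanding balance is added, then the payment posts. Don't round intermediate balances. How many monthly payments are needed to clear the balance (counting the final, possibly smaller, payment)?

15 payments

Monthly rate r = 16.8%/12 = 1.4% = 0.014.
Recurrence: B ← B·(1+r) − £77.00.
Month 1: interest £14.00; balance after payment £937.00.
Month 2: interest £13.12; balance after payment £873.12.
Closed form: n = −ln(1 − rB₀/P)/ln(1+r) = −ln(0.81818)/ln(1.014) ≈ 14.434, so the balance reaches zero during payment 15.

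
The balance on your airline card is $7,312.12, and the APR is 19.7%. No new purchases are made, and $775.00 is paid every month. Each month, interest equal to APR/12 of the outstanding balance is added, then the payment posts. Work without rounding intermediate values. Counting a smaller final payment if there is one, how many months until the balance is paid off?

Monthly rate r = 19.7%/12 = 1.64167% = 0.0164167.
Recurrence: B ← B·(1+r) − $775.00.
Month 1: interest $120.04; balance after payment $6,657.16.
Month 2: interest $109.29; balance after payment $5,991.45.
Closed form: n = −ln(1 − rB₀/P)/ln(1+r) = −ln(0.84511)/ln(1.01642) ≈ 10.335, so the balance reaches zero during payment 11.

11 months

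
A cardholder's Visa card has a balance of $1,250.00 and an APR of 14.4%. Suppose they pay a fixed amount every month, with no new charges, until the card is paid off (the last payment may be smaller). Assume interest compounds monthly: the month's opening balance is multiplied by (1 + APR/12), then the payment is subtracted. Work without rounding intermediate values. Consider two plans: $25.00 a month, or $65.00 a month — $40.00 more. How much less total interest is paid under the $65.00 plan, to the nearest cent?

$490.74

Monthly rate r = 14.4%/12 = 1.2% = 0.012.
At $25.00/mo: n = ⌈−ln(1 − rB₀/P)/ln(1+r)⌉ = 77 payments (last $20.39); total interest = total paid − $1,250.00 = $670.39.
At $65.00/mo: 22 payments (last $64.65); total interest $179.65.
Interest saved = $670.39 − $179.65 = $490.74.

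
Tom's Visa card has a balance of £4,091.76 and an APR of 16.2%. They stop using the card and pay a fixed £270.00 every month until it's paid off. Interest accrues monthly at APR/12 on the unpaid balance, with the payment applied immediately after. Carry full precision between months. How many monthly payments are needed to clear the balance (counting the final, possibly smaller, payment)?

18 payments

Monthly rate r = 16.2%/12 = 1.35% = 0.0135.
Recurrence: B ← B·(1+r) − £270.00.
Month 1: interest £55.24; balance after payment £3,877.00.
Month 2: interest £52.34; balance after payment £3,659.34.
Closed form: n = −ln(1 − rB₀/P)/ln(1+r) = −ln(0.79541)/ln(1.0135) ≈ 17.069, so the balance reaches zero during payment 18.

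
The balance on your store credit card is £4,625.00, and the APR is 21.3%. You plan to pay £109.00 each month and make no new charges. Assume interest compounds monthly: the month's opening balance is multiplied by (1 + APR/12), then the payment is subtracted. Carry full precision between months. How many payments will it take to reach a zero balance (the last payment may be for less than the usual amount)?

80 payments

Monthly rate r = 21.3%/12 = 1.775% = 0.01775.
Recurrence: B ← B·(1+r) − £109.00.
Month 1: interest £82.09; balance after payment £4,598.09.
Month 2: interest £81.62; balance after payment £4,570.71.
Closed form: n = −ln(1 − rB₀/P)/ln(1+r) = −ln(0.24685)/ln(1.01775) ≈ 79.514, so the balance reaches zero during payment 80.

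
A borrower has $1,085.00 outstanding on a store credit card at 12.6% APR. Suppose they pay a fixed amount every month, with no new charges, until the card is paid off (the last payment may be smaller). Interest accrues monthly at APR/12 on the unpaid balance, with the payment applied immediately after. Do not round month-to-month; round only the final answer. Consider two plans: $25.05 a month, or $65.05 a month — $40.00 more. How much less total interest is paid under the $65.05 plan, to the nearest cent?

Monthly rate r = 12.6%/12 = 1.05% = 0.0105.
At $25.05/mo: n = ⌈−ln(1 − rB₀/P)/ln(1+r)⌉ = 59 payments (last $1.83); total interest = total paid − $1,085.00 = $369.73.
At $65.05/mo: 19 payments (last $28.23); total interest $114.13.
Interest saved = $369.73 − $114.13 = $255.60.

$255.60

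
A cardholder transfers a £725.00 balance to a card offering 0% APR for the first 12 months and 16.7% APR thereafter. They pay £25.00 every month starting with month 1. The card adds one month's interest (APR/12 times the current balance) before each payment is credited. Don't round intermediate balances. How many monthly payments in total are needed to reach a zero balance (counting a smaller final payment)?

Promo months 1–12 at r₀ = 0%/12 = 0; months 13+ at r₁ = 16.7%/12 = 0.0139167.
After month 12 (no interest yet): B = £725.00 − 12·£25.00 = £425.00.
Then at r₁ with £25.00/mo: n₂ = −ln(1 − r₁·B/P)/ln(1+r₁) ≈ 19.53 → 20 more payments.

32 months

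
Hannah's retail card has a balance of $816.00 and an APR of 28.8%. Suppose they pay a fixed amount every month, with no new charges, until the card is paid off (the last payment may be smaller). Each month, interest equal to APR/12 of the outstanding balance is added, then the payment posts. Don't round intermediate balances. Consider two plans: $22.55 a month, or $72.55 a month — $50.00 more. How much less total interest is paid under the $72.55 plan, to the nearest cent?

$966.19

Monthly rate r = 28.8%/12 = 2.4% = 0.024.
At $22.55/mo: n = ⌈−ln(1 − rB₀/P)/ln(1+r)⌉ = 86 payments (last $12.06); total interest = total paid − $816.00 = $1,112.81.
At $72.55/mo: 14 payments (last $19.47); total interest $146.62.
Interest saved = $1,112.81 − $146.62 = $966.19.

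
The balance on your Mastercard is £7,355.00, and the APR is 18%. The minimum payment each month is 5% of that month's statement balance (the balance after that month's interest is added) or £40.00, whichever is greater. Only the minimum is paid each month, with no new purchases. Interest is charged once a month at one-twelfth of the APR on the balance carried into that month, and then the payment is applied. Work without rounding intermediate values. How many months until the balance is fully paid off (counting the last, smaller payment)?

85 months

Monthly rate r = 18%/12 = 1.5% = 0.015.
While 5% of the post-interest balance exceeds £40.00, each month B ← (B·(1+r))·(1 − 0.05), i.e. B shrinks by the factor (1+r)·0.95 = 0.96425.
This holds for months 1–62. Entering month 63 the balance is £769.73; 5% of the post-interest balance is now below £40.00, so the flat £40.00 minimum applies from here.
From month 63 a fixed £40.00 at rate r clears £769.73 in 23 more payments. Total: 62 + 23 = 85 months.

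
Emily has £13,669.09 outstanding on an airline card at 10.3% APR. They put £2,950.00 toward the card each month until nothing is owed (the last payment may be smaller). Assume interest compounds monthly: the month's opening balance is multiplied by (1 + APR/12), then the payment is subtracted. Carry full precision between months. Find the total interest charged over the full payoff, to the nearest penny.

Monthly rate r = 10.3%/12 = 0.858333% = 0.00858333.
Payoff takes n = ⌈−ln(1 − rB₀/P)/ln(1+r)⌉ = ⌈4.749⌉ = 5 payments; the last is £2,210.49.
Total paid = 4·£2,950.00 + £2,210.49 = £14,010.49.
Total interest = total paid − principal = £14,010.49 − £13,669.09 = £341.40.

£341.40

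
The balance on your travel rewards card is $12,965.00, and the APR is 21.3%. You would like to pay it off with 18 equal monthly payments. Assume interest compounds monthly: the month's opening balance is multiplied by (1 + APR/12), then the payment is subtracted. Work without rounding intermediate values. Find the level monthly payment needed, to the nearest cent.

$847.78

Monthly rate r = 21.3%/12 = 1.775% = 0.01775.
Level-payment amortization: P = B₀·r / (1 − (1+r)^(−n)) = 12965.00·0.01775 / (1 − 1.01775^(−18)).
Denominator 1 − (1+r)^(−18) = 0.271448929.
P = 230.129 / 0.271448929 ≈ 847.78.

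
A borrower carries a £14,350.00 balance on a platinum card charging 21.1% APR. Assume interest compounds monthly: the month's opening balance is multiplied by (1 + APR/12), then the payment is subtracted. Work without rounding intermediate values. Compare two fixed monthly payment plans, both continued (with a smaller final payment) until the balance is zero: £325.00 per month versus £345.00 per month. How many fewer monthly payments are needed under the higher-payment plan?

10 fewer payments

Monthly rate r = 21.1%/12 = 1.75833% = 0.0175833.
At £325.00/mo: n = ⌈−ln(1 − rB₀/P)/ln(1+r)⌉ = 86 payments (last £301.78); total interest = total paid − £14,350.00 = £13,576.78.
At £345.00/mo: 76 payments (last £141.47); total interest £11,666.47.
Payments saved = 86 − 76 = 10.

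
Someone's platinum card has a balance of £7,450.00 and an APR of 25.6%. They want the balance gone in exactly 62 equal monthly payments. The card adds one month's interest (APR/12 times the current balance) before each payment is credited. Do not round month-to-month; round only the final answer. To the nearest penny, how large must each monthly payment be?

£217.76

Monthly rate r = 25.6%/12 = 2.13333% = 0.0213333.
Level-payment amortization: P = B₀·r / (1 − (1+r)^(−n)) = 7450.00·0.0213333 / (1 − 1.02133^(−62)).
Denominator 1 − (1+r)^(−62) = 0.729844003.
P = 158.933 / 0.729844003 ≈ 217.76.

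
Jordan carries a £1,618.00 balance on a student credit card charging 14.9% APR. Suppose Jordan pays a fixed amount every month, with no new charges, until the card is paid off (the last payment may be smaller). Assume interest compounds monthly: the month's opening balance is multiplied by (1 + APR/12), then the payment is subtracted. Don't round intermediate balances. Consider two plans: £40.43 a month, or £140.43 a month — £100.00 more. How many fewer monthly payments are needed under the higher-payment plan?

43 fewer payments

Monthly rate r = 14.9%/12 = 1.24167% = 0.0124167.
At £40.43/mo: n = ⌈−ln(1 − rB₀/P)/ln(1+r)⌉ = 56 payments (last £27.18); total interest = total paid − £1,618.00 = £632.83.
At £140.43/mo: 13 payments (last £71.99); total interest £139.15.
Payments saved = 56 − 13 = 43.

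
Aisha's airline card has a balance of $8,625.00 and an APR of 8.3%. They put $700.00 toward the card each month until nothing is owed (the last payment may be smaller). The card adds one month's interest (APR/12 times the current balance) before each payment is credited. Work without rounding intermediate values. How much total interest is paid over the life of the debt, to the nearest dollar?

Monthly rate r = 8.3%/12 = 0.691667% = 0.00691667.
Payoff takes n = ⌈−ln(1 − rB₀/P)/ln(1+r)⌉ = ⌈12.923⌉ = 13 payments; the last is $646.15.
Total paid = 12·$700.00 + $646.15 = $9,046.15.
Total interest = total paid − principal = $9,046.15 − $8,625.00 = $421.15.

$421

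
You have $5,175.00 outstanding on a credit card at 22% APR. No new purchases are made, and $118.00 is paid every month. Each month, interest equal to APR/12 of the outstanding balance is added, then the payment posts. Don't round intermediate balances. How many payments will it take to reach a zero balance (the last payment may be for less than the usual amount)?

90 months

Monthly rate r = 22%/12 = 1.83333% = 0.0183333.
Recurrence: B ← B·(1+r) − $118.00.
Month 1: interest $94.88; balance after payment $5,151.88.
Month 2: interest $94.45; balance after payment $5,128.33.
Closed form: n = −ln(1 − rB₀/P)/ln(1+r) = −ln(0.19597)/ln(1.01833) ≈ 89.709, so the balance reaches zero during payment 90.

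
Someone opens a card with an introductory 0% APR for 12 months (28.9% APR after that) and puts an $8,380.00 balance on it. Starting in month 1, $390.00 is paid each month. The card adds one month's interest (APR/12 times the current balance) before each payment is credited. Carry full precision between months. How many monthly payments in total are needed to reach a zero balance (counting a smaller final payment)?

Promo months 1–12 at r₀ = 0%/12 = 0; months 13+ at r₁ = 28.9%/12 = 0.0240833.
After month 12 (no interest yet): B = $8,380.00 − 12·$390.00 = $3,700.00.
Then at r₁ with $390.00/mo: n₂ = −ln(1 − r₁·B/P)/ln(1+r₁) ≈ 10.90 → 11 more payments.

23 payments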